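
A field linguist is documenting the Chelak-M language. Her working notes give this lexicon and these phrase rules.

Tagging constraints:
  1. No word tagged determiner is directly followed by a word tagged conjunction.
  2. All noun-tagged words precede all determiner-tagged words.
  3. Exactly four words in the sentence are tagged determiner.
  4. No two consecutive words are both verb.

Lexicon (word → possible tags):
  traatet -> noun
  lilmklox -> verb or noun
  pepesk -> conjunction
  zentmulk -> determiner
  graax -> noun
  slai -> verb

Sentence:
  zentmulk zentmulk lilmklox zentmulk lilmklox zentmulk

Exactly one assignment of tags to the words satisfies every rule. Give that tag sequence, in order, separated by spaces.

determiner determiner verb determiner verb determiner

Candidates per position — 1:zentmulk {determiner}; 2:zentmulk {determiner}; 3:lilmklox {verb,noun}; 4:zentmulk {determiner}; 5:lilmklox {verb,noun}; 6:zentmulk {determiner}.
Position 3: noun is ruled out by rule 2; that leaves verb.
Position 5: noun is ruled out by rule 2; that leaves verb.
The unique satisfying tagging is: determiner determiner verb determiner verb determiner.
Checking: rule 1 ok; rule 2 ok; rule 3 ok; rule 4 ok.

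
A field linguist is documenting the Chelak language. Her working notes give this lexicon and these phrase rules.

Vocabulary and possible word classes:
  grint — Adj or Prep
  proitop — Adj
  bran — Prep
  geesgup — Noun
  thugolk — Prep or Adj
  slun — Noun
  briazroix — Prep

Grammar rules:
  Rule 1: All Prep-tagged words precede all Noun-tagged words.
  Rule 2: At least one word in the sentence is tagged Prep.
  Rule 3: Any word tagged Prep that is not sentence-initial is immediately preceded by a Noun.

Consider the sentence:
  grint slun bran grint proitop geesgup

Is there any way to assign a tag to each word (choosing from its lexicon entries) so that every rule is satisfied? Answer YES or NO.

NO

Candidates per position — 1:grint {Adj,Prep}; 2:slun {Noun}; 3:bran {Prep}; 4:grint {Adj,Prep}; 5:proitop {Adj}; 6:geesgup {Noun}.
Rule 1 cannot be satisfied by any choice of tags from the lexicon.
So there is no consistent tagging.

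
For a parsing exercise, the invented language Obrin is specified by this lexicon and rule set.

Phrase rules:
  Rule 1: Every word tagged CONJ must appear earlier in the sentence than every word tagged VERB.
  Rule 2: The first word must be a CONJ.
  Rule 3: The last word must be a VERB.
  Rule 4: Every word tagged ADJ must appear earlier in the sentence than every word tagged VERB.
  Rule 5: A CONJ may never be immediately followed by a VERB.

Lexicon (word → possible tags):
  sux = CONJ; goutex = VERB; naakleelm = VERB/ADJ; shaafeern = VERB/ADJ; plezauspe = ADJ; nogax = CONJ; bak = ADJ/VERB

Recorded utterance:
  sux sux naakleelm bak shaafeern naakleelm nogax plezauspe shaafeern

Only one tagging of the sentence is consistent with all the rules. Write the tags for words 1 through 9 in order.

CONJ CONJ ADJ ADJ ADJ ADJ CONJ ADJ VERB

Candidates per position — 1:sux {CONJ}; 2:sux {CONJ}; 3:naakleelm {VERB,ADJ}; 4:bak {ADJ,VERB}; 5:shaafeern {VERB,ADJ}; 6:naakleelm {VERB,ADJ}; 7:nogax {CONJ}; 8:plezauspe {ADJ}; 9:shaafeern {VERB,ADJ}.
If word 3 were VERB, no tagging could satisfy rule 1; so word 3 is ADJ.
If word 4 were VERB, no tagging could satisfy rule 1; so word 4 is ADJ.
If word 5 were VERB, no tagging could satisfy rule 1; so word 5 is ADJ.
If word 6 were VERB, no tagging could satisfy rule 1; so word 6 is ADJ.
If word 9 were ADJ, no tagging could satisfy rule 3; so word 9 is VERB.
So the tagging must be: CONJ CONJ ADJ ADJ ADJ ADJ CONJ ADJ VERB.
Verifying each rule — rule 1 ok; rule 2 ok; rule 3 ok; rule 4 ok; rule 5 ok.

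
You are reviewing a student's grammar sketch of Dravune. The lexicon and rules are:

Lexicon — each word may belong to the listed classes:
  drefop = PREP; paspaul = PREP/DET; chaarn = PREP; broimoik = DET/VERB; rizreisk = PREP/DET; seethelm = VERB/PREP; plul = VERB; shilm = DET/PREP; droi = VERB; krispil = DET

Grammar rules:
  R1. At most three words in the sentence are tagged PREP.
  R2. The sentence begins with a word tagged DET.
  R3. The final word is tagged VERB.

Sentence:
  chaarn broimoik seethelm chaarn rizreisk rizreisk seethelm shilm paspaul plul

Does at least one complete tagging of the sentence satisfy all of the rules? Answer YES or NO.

Candidates per position — 1:chaarn {PREP}; 2:broimoik {DET,VERB}; 3:seethelm {VERB,PREP}; 4:chaarn {PREP}; 5:rizreisk {PREP,DET}; 6:rizreisk {PREP,DET}; 7:seethelm {VERB,PREP}; 8:shilm {DET,PREP}; 9:paspaul {PREP,DET}; 10:plul {VERB}.
Rule 2 cannot be satisfied by any choice of tags from the lexicon.
So there is no consistent tagging.

NO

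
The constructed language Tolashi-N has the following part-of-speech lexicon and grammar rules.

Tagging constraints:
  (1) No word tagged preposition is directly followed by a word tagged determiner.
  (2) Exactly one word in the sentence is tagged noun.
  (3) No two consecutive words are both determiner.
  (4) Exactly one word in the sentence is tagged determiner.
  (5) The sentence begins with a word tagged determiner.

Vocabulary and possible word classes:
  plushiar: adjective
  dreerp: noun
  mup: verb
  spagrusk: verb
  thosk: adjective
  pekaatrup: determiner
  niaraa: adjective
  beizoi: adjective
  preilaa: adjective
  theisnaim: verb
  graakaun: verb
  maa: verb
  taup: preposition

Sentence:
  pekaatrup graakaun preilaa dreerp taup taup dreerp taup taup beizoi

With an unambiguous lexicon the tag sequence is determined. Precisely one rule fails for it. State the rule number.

2

Fixed tagging: determiner verb adjective noun preposition preposition noun preposition preposition adjective.
Applying the rules: R1 ✓, R2 ✗, R3 ✓, R4 ✓, R5 ✓.
Only rule 2 fails.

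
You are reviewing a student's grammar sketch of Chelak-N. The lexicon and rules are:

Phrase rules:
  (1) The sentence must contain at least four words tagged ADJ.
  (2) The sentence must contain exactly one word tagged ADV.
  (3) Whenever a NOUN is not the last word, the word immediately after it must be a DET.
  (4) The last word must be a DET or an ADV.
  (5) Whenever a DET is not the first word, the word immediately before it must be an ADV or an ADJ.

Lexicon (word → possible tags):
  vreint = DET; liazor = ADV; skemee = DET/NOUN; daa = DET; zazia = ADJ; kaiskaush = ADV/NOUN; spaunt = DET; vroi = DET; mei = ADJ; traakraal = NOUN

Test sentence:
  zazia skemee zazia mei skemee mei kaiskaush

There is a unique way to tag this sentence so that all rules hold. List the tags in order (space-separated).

Candidates per position — 1:zazia {ADJ}; 2:skemee {DET,NOUN}; 3:zazia {ADJ}; 4:mei {ADJ}; 5:skemee {DET,NOUN}; 6:mei {ADJ}; 7:kaiskaush {ADV,NOUN}.
Position 2: NOUN is ruled out by rule 3; that leaves DET.
Position 5: NOUN is ruled out by rule 3; that leaves DET.
Position 7: NOUN is ruled out by rule 2; that leaves ADV.
The only consistent sequence is: ADJ DET ADJ ADJ DET ADJ ADV.
Verifying each rule — rule 1 holds; rule 2 holds; rule 3 holds; rule 4 holds; rule 5 holds.

ADJ DET ADJ ADJ DET ADJ ADV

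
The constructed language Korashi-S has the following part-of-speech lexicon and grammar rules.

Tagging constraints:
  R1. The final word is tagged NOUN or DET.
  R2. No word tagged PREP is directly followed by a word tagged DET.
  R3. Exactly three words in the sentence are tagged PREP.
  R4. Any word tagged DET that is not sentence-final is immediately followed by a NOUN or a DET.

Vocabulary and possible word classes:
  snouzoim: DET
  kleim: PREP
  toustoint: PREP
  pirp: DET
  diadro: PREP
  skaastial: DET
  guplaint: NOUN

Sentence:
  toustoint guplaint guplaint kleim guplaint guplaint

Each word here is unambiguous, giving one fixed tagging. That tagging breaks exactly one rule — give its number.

3

Fixed tagging: PREP NOUN NOUN PREP NOUN NOUN.
Applying the rules: R1 ok, R2 ok, R3 fails, R4 ok.
Only rule 3 fails.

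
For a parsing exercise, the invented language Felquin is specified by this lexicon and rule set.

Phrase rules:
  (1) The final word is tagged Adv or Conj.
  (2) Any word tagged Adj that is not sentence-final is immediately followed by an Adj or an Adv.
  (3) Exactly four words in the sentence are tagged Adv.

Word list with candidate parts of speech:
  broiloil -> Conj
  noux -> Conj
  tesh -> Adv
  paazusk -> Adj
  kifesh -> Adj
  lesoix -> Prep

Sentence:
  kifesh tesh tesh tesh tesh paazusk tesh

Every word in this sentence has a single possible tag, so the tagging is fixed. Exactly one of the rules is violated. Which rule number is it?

3

Fixed tagging: Adj Adv Adv Adv Adv Adj Adv.
Checking each rule: R1 ok, R2 ok, R3 fails.
Only rule 3 fails.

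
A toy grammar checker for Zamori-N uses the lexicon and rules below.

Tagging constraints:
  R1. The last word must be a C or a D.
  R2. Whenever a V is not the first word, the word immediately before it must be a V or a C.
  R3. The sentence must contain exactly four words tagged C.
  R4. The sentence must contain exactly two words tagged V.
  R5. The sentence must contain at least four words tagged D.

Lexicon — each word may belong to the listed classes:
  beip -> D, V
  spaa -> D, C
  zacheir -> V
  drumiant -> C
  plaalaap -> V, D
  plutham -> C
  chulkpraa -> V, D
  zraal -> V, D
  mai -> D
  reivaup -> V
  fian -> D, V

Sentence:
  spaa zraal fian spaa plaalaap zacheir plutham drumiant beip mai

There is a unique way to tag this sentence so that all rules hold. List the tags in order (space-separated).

Candidates per position — 1:spaa {D,C}; 2:zraal {V,D}; 3:fian {D,V}; 4:spaa {D,C}; 5:plaalaap {V,D}; 6:zacheir {V}; 7:plutham {C}; 8:drumiant {C}; 9:beip {D,V}; 10:mai {D}.
At position 1, choosing D makes rule 3 impossible to satisfy; hence C.
At position 4, choosing D makes rule 2 impossible to satisfy; hence C.
At position 5, choosing D makes rule 2 impossible to satisfy; hence V.
At position 9, choosing V makes rule 4 impossible to satisfy; hence D.
At position 2, choosing V makes rule 4 impossible to satisfy; hence D.
At position 3, choosing V makes rule 2 impossible to satisfy; hence D.
The unique satisfying tagging is: C D D C V V C C D D.
Check: rule 1 ✓; rule 2 ✓; rule 3 ✓; rule 4 ✓; rule 5 ✓.

C D D C V V C C D D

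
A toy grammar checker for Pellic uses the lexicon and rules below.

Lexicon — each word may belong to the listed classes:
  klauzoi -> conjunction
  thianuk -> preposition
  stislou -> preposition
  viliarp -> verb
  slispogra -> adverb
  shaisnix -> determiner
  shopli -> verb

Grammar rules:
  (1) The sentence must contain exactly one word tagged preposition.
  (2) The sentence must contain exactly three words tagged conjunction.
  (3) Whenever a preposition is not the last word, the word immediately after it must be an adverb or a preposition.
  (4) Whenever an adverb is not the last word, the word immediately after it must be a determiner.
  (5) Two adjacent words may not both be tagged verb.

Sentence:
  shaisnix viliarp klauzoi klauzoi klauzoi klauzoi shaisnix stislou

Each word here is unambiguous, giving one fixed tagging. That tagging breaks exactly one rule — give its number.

2

Fixed tagging: determiner verb conjunction conjunction conjunction conjunction determiner preposition.
Checking each rule: R1 ok, R2 fails, R3 ok, R4 ok, R5 ok.
Only rule 2 fails.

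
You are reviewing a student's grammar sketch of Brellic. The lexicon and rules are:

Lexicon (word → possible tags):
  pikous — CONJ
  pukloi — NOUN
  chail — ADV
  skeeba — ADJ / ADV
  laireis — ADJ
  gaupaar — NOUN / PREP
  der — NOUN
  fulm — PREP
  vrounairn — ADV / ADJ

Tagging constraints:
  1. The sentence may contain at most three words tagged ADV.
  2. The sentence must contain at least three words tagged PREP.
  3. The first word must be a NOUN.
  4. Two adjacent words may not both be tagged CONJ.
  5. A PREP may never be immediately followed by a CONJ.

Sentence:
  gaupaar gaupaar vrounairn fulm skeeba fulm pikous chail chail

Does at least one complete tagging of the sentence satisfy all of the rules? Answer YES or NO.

NO

Candidates per position — 1:gaupaar {NOUN,PREP}; 2:gaupaar {NOUN,PREP}; 3:vrounairn {ADV,ADJ}; 4:fulm {PREP}; 5:skeeba {ADJ,ADV}; 6:fulm {PREP}; 7:pikous {CONJ}; 8:chail {ADV}; 9:chail {ADV}.
Rule 5 cannot be satisfied by any choice of tags from the lexicon.
So there is no consistent tagging.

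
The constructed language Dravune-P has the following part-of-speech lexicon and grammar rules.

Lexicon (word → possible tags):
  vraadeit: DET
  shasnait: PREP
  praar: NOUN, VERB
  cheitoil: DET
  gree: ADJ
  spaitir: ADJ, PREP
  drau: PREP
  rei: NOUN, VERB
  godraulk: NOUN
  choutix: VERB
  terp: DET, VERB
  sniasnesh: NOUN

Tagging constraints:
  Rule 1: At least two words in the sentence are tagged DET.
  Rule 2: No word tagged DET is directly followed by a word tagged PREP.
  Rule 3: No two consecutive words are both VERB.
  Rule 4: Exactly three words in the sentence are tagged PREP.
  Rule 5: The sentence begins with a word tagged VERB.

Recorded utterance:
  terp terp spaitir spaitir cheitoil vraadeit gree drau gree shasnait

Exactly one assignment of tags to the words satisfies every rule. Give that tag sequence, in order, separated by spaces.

Candidates per position — 1:terp {DET,VERB}; 2:terp {DET,VERB}; 3:spaitir {ADJ,PREP}; 4:spaitir {ADJ,PREP}; 5:cheitoil {DET}; 6:vraadeit {DET}; 7:gree {ADJ}; 8:drau {PREP}; 9:gree {ADJ}; 10:shasnait {PREP}.
Word 1 cannot be DET — rule 5 would then fail for every completion. It is VERB.
Word 2 cannot be VERB — rule 3 would then fail for every completion. It is DET.
Word 3 cannot be PREP — rule 2 would then fail for every completion. It is ADJ.
Word 4 cannot be ADJ — rule 4 would then fail for every completion. It is PREP.
That leaves exactly one tagging: VERB DET ADJ PREP DET DET ADJ PREP ADJ PREP.
Verifying each rule — rule 1 ✓; rule 2 ✓; rule 3 ✓; rule 4 ✓; rule 5 ✓.

VERB DET ADJ PREP DET DET ADJ PREP ADJ PREP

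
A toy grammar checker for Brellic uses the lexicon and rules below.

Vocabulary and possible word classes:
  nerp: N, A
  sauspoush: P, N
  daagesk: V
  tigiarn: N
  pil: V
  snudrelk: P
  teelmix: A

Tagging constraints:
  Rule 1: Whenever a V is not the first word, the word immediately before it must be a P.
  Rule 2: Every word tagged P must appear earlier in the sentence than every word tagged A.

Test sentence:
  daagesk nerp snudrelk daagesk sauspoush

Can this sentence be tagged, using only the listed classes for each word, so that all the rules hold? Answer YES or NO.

Candidates per position — 1:daagesk {V}; 2:nerp {N,A}; 3:snudrelk {P}; 4:daagesk {V}; 5:sauspoush {P,N}.
One satisfying assignment: V N P V P.
Checking: rule 1 ok; rule 2 ok.

YES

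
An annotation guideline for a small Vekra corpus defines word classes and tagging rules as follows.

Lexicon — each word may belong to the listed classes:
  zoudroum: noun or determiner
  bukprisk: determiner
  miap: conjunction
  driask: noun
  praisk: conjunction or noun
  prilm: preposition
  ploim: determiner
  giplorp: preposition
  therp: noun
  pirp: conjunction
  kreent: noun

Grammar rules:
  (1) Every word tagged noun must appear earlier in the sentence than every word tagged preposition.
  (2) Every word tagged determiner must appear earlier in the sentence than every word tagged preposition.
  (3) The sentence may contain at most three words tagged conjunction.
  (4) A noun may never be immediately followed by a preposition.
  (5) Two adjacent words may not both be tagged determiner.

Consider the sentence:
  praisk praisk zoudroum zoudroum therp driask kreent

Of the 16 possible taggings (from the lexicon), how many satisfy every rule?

Candidates per position — 1:praisk {conjunction,noun}; 2:praisk {conjunction,noun}; 3:zoudroum {noun,determiner}; 4:zoudroum {noun,determiner}; 5:therp {noun}; 6:driask {noun}; 7:kreent {noun}.
There are 16 candidate sequences in total.
Checking each against the rules leaves 12 sequences.
Count = 12.

12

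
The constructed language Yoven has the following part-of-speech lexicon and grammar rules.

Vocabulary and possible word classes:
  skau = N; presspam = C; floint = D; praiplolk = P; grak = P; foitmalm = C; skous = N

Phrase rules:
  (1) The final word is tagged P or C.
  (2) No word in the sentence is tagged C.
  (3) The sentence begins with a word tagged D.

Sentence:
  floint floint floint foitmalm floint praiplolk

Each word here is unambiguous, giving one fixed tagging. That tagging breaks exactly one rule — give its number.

Fixed tagging: D D D C D P.
Rule check: R1 pass, R2 fail, R3 pass.
Only rule 2 fails.

2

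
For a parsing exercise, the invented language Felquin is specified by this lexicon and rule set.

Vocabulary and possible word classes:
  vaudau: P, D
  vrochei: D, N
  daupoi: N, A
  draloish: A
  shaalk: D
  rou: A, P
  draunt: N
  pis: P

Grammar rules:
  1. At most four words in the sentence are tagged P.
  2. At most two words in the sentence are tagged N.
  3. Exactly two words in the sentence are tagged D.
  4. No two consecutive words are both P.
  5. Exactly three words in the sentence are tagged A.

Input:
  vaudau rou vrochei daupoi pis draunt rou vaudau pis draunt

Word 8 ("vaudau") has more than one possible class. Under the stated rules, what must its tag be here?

D

Candidates per position — 1:vaudau {P,D}; 2:rou {A,P}; 3:vrochei {D,N}; 4:daupoi {N,A}; 5:pis {P}; 6:draunt {N}; 7:rou {A,P}; 8:vaudau {P,D}; 9:pis {P}; 10:draunt {N}.
Position 2: P is ruled out by rule 5; that leaves A.
Position 3: N is ruled out by rule 2; that leaves D.
Position 4: N is ruled out by rule 2; that leaves A.
Position 7: P is ruled out by rule 5; that leaves A.
Position 8: P is ruled out by rule 4; that leaves D.
Position 1: D is ruled out by rule 3; that leaves P.
The only consistent sequence is: P A D A P N A D P N.
Rule-by-rule: rule 1 satisfied; rule 2 satisfied; rule 3 satisfied; rule 4 satisfied; rule 5 satisfied.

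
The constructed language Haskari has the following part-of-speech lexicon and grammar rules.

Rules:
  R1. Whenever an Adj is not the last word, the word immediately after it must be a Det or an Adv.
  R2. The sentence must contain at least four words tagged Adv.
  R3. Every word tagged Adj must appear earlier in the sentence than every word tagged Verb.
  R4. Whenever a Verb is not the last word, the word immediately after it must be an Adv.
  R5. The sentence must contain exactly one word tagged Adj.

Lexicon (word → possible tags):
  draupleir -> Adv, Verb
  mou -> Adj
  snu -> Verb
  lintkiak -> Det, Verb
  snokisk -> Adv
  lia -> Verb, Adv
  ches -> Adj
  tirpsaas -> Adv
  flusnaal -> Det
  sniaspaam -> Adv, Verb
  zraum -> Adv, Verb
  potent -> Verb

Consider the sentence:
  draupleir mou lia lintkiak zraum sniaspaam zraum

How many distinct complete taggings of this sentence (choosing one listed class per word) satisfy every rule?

7

Candidates per position — 1:draupleir {Adv,Verb}; 2:mou {Adj}; 3:lia {Verb,Adv}; 4:lintkiak {Det,Verb}; 5:zraum {Adv,Verb}; 6:sniaspaam {Adv,Verb}; 7:zraum {Adv,Verb}.
There are 64 candidate sequences in total.
Checking each against the rules leaves 7 sequences.
Count = 7.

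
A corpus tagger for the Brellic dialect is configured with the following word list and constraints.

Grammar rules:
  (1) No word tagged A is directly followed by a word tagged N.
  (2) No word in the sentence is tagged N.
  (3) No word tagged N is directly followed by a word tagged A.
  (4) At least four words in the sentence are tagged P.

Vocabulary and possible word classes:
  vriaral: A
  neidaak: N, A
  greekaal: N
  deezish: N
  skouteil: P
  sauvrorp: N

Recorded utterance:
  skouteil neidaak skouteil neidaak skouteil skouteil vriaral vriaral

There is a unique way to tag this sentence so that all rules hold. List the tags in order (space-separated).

Candidates per position — 1:skouteil {P}; 2:neidaak {N,A}; 3:skouteil {P}; 4:neidaak {N,A}; 5:skouteil {P}; 6:skouteil {P}; 7:vriaral {A}; 8:vriaral {A}.
Word 2 cannot be N — rule 2 would then fail for every completion. It is A.
Word 4 cannot be N — rule 2 would then fail for every completion. It is A.
That leaves exactly one tagging: P A P A P P A A.
Check: rule 1 holds; rule 2 holds; rule 3 holds; rule 4 holds.

P A P A P P A A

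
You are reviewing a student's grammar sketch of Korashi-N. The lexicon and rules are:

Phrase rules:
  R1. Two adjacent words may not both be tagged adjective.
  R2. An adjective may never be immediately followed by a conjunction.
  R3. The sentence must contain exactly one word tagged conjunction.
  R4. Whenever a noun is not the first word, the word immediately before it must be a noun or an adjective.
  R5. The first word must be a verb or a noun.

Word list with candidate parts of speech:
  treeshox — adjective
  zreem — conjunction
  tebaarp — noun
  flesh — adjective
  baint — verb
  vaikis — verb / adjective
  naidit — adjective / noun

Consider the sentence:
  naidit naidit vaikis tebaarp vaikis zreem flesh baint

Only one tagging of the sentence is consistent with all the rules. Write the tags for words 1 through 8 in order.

Candidates per position — 1:naidit {adjective,noun}; 2:naidit {adjective,noun}; 3:vaikis {verb,adjective}; 4:tebaarp {noun}; 5:vaikis {verb,adjective}; 6:zreem {conjunction}; 7:flesh {adjective}; 8:baint {verb}.
At position 1, choosing adjective makes rule 5 impossible to satisfy; hence noun.
At position 3, choosing verb makes rule 4 impossible to satisfy; hence adjective.
At position 5, choosing adjective makes rule 2 impossible to satisfy; hence verb.
At position 2, choosing adjective makes rule 1 impossible to satisfy; hence noun.
The unique satisfying tagging is: noun noun adjective noun verb conjunction adjective verb.
Rule-by-rule: rule 1 ✓; rule 2 ✓; rule 3 ✓; rule 4 ✓; rule 5 ✓.

noun noun adjective noun verb conjunction adjective verb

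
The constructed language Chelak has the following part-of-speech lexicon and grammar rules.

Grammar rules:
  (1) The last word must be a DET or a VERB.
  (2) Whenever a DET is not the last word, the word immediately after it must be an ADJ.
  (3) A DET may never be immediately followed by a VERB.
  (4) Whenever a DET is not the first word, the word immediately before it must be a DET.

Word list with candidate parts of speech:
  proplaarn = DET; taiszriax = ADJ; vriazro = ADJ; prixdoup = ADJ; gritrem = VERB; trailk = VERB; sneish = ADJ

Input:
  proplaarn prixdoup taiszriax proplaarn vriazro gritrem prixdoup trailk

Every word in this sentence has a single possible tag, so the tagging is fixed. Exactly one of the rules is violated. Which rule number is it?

Fixed tagging: DET ADJ ADJ DET ADJ VERB ADJ VERB.
Applying the rules: R1 holds, R2 holds, R3 holds, R4 violated.
Only rule 4 fails.

4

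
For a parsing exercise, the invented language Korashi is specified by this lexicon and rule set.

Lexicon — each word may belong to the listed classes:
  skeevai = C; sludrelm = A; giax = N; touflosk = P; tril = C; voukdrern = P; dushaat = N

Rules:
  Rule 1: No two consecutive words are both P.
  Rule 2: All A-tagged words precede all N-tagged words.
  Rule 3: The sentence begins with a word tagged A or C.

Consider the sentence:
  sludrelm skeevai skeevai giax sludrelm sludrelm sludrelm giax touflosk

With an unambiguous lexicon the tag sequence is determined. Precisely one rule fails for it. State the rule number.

2

Fixed tagging: A C C N A A A N P.
Checking each rule: R1 ok, R2 fails, R3 ok.
Only rule 2 fails.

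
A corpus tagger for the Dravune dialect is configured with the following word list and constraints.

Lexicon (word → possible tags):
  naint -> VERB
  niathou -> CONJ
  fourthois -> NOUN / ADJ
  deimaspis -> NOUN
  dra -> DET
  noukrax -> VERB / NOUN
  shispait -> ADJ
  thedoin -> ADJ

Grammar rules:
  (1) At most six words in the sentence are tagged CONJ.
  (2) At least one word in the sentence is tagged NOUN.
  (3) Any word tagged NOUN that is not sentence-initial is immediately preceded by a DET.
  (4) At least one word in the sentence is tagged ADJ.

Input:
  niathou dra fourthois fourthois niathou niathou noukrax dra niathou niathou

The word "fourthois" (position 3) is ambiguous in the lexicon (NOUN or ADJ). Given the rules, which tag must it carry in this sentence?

NOUN

Candidates per position — 1:niathou {CONJ}; 2:dra {DET}; 3:fourthois {NOUN,ADJ}; 4:fourthois {NOUN,ADJ}; 5:niathou {CONJ}; 6:niathou {CONJ}; 7:noukrax {VERB,NOUN}; 8:dra {DET}; 9:niathou {CONJ}; 10:niathou {CONJ}.
If word 4 were NOUN, no tagging could satisfy rule 3; so word 4 is ADJ.
If word 7 were NOUN, no tagging could satisfy rule 3; so word 7 is VERB.
If word 3 were ADJ, no tagging could satisfy rule 2; so word 3 is NOUN.
That leaves exactly one tagging: CONJ DET NOUN ADJ CONJ CONJ VERB DET CONJ CONJ.
Check: rule 1 ok; rule 2 ok; rule 3 ok; rule 4 ok.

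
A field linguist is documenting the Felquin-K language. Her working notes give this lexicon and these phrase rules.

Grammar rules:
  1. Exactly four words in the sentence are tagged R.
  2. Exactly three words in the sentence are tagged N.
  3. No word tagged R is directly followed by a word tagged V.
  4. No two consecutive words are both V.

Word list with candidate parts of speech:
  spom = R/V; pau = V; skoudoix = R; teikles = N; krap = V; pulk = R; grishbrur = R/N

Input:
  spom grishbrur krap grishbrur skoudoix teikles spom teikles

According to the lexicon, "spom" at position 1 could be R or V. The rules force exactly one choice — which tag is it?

Candidates per position — 1:spom {R,V}; 2:grishbrur {R,N}; 3:krap {V}; 4:grishbrur {R,N}; 5:skoudoix {R}; 6:teikles {N}; 7:spom {R,V}; 8:teikles {N}.
If word 2 were R, no tagging could satisfy rule 3; so word 2 is N.
If word 4 were N, no tagging could satisfy rule 1; so word 4 is R.
If word 7 were V, no tagging could satisfy rule 1; so word 7 is R.
If word 1 were V, no tagging could satisfy rule 1; so word 1 is R.
The only consistent sequence is: R N V R R N R N.
Checking: rule 1 satisfied; rule 2 satisfied; rule 3 satisfied; rule 4 satisfied.

R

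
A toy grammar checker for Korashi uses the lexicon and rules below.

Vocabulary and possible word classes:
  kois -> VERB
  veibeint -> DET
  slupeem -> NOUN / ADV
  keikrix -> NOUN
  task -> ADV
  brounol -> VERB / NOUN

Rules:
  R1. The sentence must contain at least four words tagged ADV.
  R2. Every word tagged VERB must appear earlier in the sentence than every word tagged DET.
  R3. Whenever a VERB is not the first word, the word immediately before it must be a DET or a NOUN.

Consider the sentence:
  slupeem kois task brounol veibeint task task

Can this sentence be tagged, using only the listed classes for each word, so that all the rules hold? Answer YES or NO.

NO

Candidates per position — 1:slupeem {NOUN,ADV}; 2:kois {VERB}; 3:task {ADV}; 4:brounol {VERB,NOUN}; 5:veibeint {DET}; 6:task {ADV}; 7:task {ADV}.
Every candidate sequence violates at least one rule; no consistent tagging exists.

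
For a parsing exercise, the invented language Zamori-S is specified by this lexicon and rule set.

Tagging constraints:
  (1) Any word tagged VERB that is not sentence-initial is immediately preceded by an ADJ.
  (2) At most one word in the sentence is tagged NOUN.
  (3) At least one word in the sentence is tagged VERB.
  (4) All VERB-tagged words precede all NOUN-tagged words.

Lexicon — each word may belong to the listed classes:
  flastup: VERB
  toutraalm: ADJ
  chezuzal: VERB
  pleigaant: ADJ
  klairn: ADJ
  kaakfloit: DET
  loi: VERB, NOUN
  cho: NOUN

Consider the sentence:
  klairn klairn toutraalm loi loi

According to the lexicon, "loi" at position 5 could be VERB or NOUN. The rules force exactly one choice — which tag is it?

Candidates per position — 1:klairn {ADJ}; 2:klairn {ADJ}; 3:toutraalm {ADJ}; 4:loi {VERB,NOUN}; 5:loi {VERB,NOUN}.
Position 5: tagging it VERB would leave rule 1 unsatisfiable, so it must be NOUN.
Position 4: tagging it NOUN would leave rule 2 unsatisfiable, so it must be VERB.
So the tagging must be: ADJ ADJ ADJ VERB NOUN.
Checking: rule 1 satisfied; rule 2 satisfied; rule 3 satisfied; rule 4 satisfied.

NOUN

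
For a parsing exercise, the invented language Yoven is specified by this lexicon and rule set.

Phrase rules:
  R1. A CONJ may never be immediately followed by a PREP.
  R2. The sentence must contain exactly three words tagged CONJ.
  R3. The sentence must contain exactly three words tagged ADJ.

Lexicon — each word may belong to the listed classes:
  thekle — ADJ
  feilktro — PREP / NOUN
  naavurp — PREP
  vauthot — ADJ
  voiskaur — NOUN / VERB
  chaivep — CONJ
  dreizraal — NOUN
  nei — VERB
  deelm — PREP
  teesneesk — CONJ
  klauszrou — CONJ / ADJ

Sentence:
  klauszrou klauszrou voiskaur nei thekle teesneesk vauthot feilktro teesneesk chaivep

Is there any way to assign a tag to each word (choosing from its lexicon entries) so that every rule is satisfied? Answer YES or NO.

Candidates per position — 1:klauszrou {CONJ,ADJ}; 2:klauszrou {CONJ,ADJ}; 3:voiskaur {NOUN,VERB}; 4:nei {VERB}; 5:thekle {ADJ}; 6:teesneesk {CONJ}; 7:vauthot {ADJ}; 8:feilktro {PREP,NOUN}; 9:teesneesk {CONJ}; 10:chaivep {CONJ}.
Every candidate sequence violates at least one rule; no consistent tagging exists.

NO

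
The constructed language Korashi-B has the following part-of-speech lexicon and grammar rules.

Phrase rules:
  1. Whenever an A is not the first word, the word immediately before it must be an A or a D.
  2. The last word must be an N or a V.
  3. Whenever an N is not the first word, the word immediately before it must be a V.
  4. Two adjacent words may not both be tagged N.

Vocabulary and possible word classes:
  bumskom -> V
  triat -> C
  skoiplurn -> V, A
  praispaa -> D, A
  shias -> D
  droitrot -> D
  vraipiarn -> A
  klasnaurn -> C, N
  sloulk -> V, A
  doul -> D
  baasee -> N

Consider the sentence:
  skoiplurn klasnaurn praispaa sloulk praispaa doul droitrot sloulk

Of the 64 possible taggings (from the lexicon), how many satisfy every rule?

9

Candidates per position — 1:skoiplurn {V,A}; 2:klasnaurn {C,N}; 3:praispaa {D,A}; 4:sloulk {V,A}; 5:praispaa {D,A}; 6:doul {D}; 7:droitrot {D}; 8:sloulk {V,A}.
There are 64 candidate sequences in total.
Checking each against the rules leaves 9 sequences.
Count = 9.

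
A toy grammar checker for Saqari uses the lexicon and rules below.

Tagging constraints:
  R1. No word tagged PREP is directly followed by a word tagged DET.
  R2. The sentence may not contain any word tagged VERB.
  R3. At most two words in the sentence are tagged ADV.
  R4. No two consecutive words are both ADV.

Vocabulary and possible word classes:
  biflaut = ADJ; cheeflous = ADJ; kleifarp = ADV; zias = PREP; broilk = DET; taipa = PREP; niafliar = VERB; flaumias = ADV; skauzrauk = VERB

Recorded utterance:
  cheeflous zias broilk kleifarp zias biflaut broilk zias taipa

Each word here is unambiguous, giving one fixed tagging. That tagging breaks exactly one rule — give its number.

Fixed tagging: ADJ PREP DET ADV PREP ADJ DET PREP PREP.
Rule check: R1 fail, R2 pass, R3 pass, R4 pass.
Only rule 1 fails.

1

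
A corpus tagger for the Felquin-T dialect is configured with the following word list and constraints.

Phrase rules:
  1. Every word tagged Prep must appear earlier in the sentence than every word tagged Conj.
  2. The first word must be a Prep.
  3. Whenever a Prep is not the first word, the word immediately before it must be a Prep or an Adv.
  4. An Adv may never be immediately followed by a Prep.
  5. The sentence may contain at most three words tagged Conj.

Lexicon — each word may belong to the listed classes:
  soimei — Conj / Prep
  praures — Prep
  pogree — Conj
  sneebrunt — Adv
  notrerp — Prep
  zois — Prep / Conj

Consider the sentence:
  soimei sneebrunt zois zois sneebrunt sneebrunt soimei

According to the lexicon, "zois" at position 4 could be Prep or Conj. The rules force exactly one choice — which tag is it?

Candidates per position — 1:soimei {Conj,Prep}; 2:sneebrunt {Adv}; 3:zois {Prep,Conj}; 4:zois {Prep,Conj}; 5:sneebrunt {Adv}; 6:sneebrunt {Adv}; 7:soimei {Conj,Prep}.
At position 1, choosing Conj makes rule 2 impossible to satisfy; hence Prep.
At position 3, choosing Prep makes rule 4 impossible to satisfy; hence Conj.
At position 4, choosing Prep makes rule 1 impossible to satisfy; hence Conj.
At position 7, choosing Prep makes rule 1 impossible to satisfy; hence Conj.
The only consistent sequence is: Prep Adv Conj Conj Adv Adv Conj.
Checking: rule 1 ✓; rule 2 ✓; rule 3 ✓; rule 4 ✓; rule 5 ✓.

Conj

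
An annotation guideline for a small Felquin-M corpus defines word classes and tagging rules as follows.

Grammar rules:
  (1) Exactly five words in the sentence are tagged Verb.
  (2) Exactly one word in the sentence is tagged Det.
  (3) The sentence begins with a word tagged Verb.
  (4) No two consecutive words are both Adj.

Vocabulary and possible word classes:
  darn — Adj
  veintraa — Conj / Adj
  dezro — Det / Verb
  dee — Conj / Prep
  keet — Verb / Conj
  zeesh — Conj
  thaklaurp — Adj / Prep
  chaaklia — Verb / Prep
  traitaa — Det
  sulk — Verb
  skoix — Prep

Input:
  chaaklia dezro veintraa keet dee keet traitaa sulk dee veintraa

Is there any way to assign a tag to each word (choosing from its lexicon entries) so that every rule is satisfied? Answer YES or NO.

Candidates per position — 1:chaaklia {Verb,Prep}; 2:dezro {Det,Verb}; 3:veintraa {Conj,Adj}; 4:keet {Verb,Conj}; 5:dee {Conj,Prep}; 6:keet {Verb,Conj}; 7:traitaa {Det}; 8:sulk {Verb}; 9:dee {Conj,Prep}; 10:veintraa {Conj,Adj}.
One satisfying assignment: Verb Verb Conj Verb Conj Verb Det Verb Prep Conj.
Checking: rule 1 ok; rule 2 ok; rule 3 ok; rule 4 ok.

YES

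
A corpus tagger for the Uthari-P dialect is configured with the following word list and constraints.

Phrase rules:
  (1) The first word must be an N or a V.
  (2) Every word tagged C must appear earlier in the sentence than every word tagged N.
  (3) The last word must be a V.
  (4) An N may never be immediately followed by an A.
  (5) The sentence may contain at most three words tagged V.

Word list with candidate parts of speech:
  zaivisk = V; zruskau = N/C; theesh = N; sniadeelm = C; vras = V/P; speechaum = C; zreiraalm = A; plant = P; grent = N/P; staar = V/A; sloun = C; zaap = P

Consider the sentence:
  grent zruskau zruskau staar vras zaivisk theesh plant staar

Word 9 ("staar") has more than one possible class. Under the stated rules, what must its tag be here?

V

Candidates per position — 1:grent {N,P}; 2:zruskau {N,C}; 3:zruskau {N,C}; 4:staar {V,A}; 5:vras {V,P}; 6:zaivisk {V}; 7:theesh {N}; 8:plant {P}; 9:staar {V,A}.
At position 1, choosing P makes rule 1 impossible to satisfy; hence N.
At position 2, choosing C makes rule 2 impossible to satisfy; hence N.
At position 3, choosing C makes rule 2 impossible to satisfy; hence N.
At position 4, choosing A makes rule 4 impossible to satisfy; hence V.
At position 9, choosing A makes rule 3 impossible to satisfy; hence V.
At position 5, choosing V makes rule 5 impossible to satisfy; hence P.
The unique satisfying tagging is: N N N V P V N P V.
Verifying each rule — rule 1 ok; rule 2 ok; rule 3 ok; rule 4 ok; rule 5 ok.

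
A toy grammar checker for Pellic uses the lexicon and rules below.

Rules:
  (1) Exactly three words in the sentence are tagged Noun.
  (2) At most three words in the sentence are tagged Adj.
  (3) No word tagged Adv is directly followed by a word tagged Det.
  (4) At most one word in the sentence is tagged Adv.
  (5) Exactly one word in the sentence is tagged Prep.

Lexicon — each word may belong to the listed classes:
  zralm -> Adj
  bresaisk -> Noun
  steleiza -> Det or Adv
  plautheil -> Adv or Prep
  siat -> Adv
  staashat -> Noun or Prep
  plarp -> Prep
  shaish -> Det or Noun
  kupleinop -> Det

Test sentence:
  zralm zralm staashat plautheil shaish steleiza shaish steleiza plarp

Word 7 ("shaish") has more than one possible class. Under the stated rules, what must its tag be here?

Noun

Candidates per position — 1:zralm {Adj}; 2:zralm {Adj}; 3:staashat {Noun,Prep}; 4:plautheil {Adv,Prep}; 5:shaish {Det,Noun}; 6:steleiza {Det,Adv}; 7:shaish {Det,Noun}; 8:steleiza {Det,Adv}; 9:plarp {Prep}.
Position 3: tagging it Prep would leave rule 1 unsatisfiable, so it must be Noun.
Position 4: tagging it Prep would leave rule 5 unsatisfiable, so it must be Adv.
Position 5: tagging it Det would leave rule 1 unsatisfiable, so it must be Noun.
Position 6: tagging it Adv would leave rule 4 unsatisfiable, so it must be Det.
Position 7: tagging it Det would leave rule 1 unsatisfiable, so it must be Noun.
Position 8: tagging it Adv would leave rule 4 unsatisfiable, so it must be Det.
So the tagging must be: Adj Adj Noun Adv Noun Det Noun Det Prep.
Checking: rule 1 ok; rule 2 ok; rule 3 ok; rule 4 ok; rule 5 ok.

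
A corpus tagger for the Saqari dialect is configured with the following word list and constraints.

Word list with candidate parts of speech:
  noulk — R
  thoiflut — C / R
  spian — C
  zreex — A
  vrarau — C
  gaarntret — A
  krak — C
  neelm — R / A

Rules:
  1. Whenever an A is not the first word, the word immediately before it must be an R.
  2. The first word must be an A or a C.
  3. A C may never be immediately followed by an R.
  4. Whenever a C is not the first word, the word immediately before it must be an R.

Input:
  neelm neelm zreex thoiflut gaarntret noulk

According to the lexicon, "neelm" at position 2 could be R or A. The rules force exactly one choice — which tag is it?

Candidates per position — 1:neelm {R,A}; 2:neelm {R,A}; 3:zreex {A}; 4:thoiflut {C,R}; 5:gaarntret {A}; 6:noulk {R}.
If word 1 were R, no tagging could satisfy rule 2; so word 1 is A.
If word 2 were A, no tagging could satisfy rule 1; so word 2 is R.
If word 4 were C, no tagging could satisfy rule 1; so word 4 is R.
The unique satisfying tagging is: A R A R A R.
Rule-by-rule: rule 1 ✓; rule 2 ✓; rule 3 ✓; rule 4 ✓.

R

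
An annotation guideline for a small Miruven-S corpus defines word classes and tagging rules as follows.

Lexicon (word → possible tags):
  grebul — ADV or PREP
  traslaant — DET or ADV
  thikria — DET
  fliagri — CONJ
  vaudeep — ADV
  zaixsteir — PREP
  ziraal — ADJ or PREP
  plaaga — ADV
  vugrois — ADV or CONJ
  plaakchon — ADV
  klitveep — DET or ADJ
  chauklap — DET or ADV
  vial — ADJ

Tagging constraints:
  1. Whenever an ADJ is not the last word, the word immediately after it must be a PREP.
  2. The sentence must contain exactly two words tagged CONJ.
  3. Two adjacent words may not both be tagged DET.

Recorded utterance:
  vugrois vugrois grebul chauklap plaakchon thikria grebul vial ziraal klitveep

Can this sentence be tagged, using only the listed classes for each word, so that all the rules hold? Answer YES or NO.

YES

Candidates per position — 1:vugrois {ADV,CONJ}; 2:vugrois {ADV,CONJ}; 3:grebul {ADV,PREP}; 4:chauklap {DET,ADV}; 5:plaakchon {ADV}; 6:thikria {DET}; 7:grebul {ADV,PREP}; 8:vial {ADJ}; 9:ziraal {ADJ,PREP}; 10:klitveep {DET,ADJ}.
One satisfying assignment: CONJ CONJ ADV DET ADV DET ADV ADJ PREP ADJ.
Rule-by-rule: rule 1 satisfied; rule 2 satisfied; rule 3 satisfied.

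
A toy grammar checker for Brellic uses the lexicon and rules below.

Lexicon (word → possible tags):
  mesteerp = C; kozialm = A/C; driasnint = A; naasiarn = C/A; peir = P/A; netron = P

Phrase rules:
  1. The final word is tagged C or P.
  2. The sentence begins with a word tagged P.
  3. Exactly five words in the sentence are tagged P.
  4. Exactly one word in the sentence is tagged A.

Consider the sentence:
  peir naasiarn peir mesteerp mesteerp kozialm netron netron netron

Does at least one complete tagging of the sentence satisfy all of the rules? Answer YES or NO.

YES

Candidates per position — 1:peir {P,A}; 2:naasiarn {C,A}; 3:peir {P,A}; 4:mesteerp {C}; 5:mesteerp {C}; 6:kozialm {A,C}; 7:netron {P}; 8:netron {P}; 9:netron {P}.
One satisfying assignment: P A P C C C P P P.
Check: rule 1 holds; rule 2 holds; rule 3 holds; rule 4 holds.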